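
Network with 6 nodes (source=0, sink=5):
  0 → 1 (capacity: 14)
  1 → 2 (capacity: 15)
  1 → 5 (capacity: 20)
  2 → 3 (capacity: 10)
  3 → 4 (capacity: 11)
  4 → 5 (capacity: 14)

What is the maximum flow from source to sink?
Maximum flow = 14

Max flow: 14

Flow assignment:
  0 → 1: 14/14
  1 → 5: 14/20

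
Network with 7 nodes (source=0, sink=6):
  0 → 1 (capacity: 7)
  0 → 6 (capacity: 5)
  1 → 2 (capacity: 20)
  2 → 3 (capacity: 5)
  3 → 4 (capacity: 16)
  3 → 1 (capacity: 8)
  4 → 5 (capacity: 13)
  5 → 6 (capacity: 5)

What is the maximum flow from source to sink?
Maximum flow = 10

Max flow: 10

Flow assignment:
  0 → 1: 5/7
  0 → 6: 5/5
  1 → 2: 5/20
  2 → 3: 5/5
  3 → 4: 5/16
  4 → 5: 5/13
  5 → 6: 5/5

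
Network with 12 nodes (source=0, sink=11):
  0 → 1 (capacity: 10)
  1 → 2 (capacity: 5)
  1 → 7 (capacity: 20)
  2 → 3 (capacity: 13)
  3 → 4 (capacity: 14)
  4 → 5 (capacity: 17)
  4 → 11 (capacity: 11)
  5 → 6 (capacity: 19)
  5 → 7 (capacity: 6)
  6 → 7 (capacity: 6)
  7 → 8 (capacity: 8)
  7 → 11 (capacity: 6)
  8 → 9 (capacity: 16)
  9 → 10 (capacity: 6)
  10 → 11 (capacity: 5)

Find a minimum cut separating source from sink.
Min cut value = 10, edges: (0,1)

Min cut value: 10
Partition: S = [0], T = [1, 2, 3, 4, 5, 6, 7, 8, 9, 10, 11]
Cut edges: (0,1)

By max-flow min-cut theorem, max flow = min cut = 10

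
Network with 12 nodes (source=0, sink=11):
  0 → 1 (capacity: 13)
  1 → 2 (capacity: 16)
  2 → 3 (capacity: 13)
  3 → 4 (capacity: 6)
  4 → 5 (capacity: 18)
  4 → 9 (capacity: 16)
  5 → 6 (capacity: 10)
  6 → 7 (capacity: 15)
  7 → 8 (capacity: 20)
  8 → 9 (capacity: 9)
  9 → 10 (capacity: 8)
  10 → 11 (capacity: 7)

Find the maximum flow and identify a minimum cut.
Max flow = 6, Min cut edges: (3,4)

Maximum flow: 6
Minimum cut: (3,4)
Partition: S = [0, 1, 2, 3], T = [4, 5, 6, 7, 8, 9, 10, 11]

Max-flow min-cut theorem verified: both equal 6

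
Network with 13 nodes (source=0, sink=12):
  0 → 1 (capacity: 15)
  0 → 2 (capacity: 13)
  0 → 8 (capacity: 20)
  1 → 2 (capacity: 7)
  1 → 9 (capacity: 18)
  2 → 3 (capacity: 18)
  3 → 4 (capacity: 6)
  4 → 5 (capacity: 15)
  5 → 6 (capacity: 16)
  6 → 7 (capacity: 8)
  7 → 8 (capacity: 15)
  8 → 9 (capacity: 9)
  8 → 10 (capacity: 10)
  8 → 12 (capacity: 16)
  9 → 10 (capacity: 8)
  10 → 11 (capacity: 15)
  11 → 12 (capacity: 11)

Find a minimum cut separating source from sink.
Min cut value = 27, edges: (8,12), (11,12)

Min cut value: 27
Partition: S = [0, 1, 2, 3, 4, 5, 6, 7, 8, 9, 10, 11], T = [12]
Cut edges: (8,12), (11,12)

By max-flow min-cut theorem, max flow = min cut = 27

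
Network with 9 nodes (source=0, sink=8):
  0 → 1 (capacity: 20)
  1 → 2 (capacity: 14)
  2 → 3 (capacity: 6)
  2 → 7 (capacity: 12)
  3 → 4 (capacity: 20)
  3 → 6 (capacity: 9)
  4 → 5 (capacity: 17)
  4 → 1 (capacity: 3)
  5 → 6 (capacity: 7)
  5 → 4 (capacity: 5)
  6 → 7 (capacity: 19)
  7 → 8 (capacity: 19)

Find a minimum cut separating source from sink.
Min cut value = 14, edges: (1,2)

Min cut value: 14
Partition: S = [0, 1], T = [2, 3, 4, 5, 6, 7, 8]
Cut edges: (1,2)

By max-flow min-cut theorem, max flow = min cut = 14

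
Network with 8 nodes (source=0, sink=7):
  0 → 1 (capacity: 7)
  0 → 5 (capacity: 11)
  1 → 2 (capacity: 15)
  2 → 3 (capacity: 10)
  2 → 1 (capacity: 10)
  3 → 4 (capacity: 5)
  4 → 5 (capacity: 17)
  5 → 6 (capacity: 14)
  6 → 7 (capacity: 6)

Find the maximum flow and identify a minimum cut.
Max flow = 6, Min cut edges: (6,7)

Maximum flow: 6
Minimum cut: (6,7)
Partition: S = [0, 1, 2, 3, 4, 5, 6], T = [7]

Max-flow min-cut theorem verified: both equal 6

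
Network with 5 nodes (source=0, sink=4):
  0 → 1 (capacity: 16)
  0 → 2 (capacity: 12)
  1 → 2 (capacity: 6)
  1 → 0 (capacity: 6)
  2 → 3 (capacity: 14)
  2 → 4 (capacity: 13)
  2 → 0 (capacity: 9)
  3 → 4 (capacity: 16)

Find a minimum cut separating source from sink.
Min cut value = 18, edges: (0,2), (1,2)

Min cut value: 18
Partition: S = [0, 1], T = [2, 3, 4]
Cut edges: (0,2), (1,2)

By max-flow min-cut theorem, max flow = min cut = 18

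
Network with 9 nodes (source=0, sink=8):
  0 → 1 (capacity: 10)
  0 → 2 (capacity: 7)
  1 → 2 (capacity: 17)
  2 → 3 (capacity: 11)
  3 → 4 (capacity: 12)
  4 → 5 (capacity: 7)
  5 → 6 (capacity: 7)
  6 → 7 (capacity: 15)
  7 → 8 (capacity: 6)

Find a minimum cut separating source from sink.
Min cut value = 6, edges: (7,8)

Min cut value: 6
Partition: S = [0, 1, 2, 3, 4, 5, 6, 7], T = [8]
Cut edges: (7,8)

By max-flow min-cut theorem, max flow = min cut = 6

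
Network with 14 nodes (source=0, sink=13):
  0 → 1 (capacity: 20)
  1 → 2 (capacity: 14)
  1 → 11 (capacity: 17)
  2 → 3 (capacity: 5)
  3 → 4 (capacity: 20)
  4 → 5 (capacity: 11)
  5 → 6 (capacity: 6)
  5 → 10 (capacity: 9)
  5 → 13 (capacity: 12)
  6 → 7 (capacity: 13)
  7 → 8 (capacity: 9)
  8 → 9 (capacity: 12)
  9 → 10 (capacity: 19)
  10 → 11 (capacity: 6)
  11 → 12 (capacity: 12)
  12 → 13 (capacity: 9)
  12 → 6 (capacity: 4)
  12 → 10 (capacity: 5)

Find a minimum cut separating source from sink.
Min cut value = 14, edges: (2,3), (12,13)

Min cut value: 14
Partition: S = [0, 1, 2, 6, 7, 8, 9, 10, 11, 12], T = [3, 4, 5, 13]
Cut edges: (2,3), (12,13)

By max-flow min-cut theorem, max flow = min cut = 14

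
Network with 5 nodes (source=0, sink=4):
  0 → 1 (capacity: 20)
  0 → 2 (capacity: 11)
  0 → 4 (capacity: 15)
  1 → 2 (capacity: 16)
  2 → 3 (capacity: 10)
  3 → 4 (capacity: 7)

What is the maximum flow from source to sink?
Maximum flow = 22

Max flow: 22

Flow assignment:
  0 → 1: 7/20
  0 → 4: 15/15
  1 → 2: 7/16
  2 → 3: 7/10
  3 → 4: 7/7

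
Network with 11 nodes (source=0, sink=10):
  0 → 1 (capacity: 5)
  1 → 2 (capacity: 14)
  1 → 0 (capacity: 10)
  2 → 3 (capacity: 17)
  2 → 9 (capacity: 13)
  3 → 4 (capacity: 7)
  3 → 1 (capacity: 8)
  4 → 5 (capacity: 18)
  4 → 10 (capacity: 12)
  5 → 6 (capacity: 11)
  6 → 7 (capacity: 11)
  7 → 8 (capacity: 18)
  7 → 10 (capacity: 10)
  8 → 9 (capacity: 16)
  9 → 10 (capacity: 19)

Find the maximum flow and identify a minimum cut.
Max flow = 5, Min cut edges: (0,1)

Maximum flow: 5
Minimum cut: (0,1)
Partition: S = [0], T = [1, 2, 3, 4, 5, 6, 7, 8, 9, 10]

Max-flow min-cut theorem verified: both equal 5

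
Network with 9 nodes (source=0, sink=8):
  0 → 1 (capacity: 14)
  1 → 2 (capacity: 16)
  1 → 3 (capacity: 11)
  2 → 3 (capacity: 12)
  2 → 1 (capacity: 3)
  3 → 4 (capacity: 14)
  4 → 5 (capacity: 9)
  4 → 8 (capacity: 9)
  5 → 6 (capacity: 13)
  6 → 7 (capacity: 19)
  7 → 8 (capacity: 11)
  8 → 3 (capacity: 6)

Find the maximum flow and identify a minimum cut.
Max flow = 14, Min cut edges: (3,4)

Maximum flow: 14
Minimum cut: (3,4)
Partition: S = [0, 1, 2, 3], T = [4, 5, 6, 7, 8]

Max-flow min-cut theorem verified: both equal 14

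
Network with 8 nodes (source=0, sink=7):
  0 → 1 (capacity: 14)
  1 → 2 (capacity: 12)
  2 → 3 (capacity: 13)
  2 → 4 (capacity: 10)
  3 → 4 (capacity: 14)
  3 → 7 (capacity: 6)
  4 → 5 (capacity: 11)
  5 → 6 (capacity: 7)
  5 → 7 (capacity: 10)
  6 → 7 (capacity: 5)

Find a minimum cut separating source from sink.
Min cut value = 12, edges: (1,2)

Min cut value: 12
Partition: S = [0, 1], T = [2, 3, 4, 5, 6, 7]
Cut edges: (1,2)

By max-flow min-cut theorem, max flow = min cut = 12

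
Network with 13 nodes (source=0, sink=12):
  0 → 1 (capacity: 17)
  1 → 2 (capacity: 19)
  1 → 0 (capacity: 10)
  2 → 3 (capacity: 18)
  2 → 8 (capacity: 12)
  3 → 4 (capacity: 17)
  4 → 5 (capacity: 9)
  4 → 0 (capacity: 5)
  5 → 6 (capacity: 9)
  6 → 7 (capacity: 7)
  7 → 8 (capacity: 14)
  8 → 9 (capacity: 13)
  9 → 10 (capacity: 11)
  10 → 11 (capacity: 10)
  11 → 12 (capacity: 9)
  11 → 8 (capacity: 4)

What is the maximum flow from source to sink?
Maximum flow = 9

Max flow: 9

Flow assignment:
  0 → 1: 9/17
  1 → 2: 9/19
  2 → 3: 5/18
  2 → 8: 4/12
  3 → 4: 5/17
  4 → 5: 5/9
  5 → 6: 5/9
  6 → 7: 5/7
  7 → 8: 5/14
  8 → 9: 10/13
  9 → 10: 10/11
  10 → 11: 10/10
  11 → 12: 9/9
  11 → 8: 1/4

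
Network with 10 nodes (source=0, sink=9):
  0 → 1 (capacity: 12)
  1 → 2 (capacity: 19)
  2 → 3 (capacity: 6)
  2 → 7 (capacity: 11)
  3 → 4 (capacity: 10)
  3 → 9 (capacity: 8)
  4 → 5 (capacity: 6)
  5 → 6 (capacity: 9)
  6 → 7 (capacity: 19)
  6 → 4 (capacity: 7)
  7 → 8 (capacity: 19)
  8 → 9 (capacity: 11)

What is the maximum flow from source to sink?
Maximum flow = 12

Max flow: 12

Flow assignment:
  0 → 1: 12/12
  1 → 2: 12/19
  2 → 3: 6/6
  2 → 7: 6/11
  3 → 9: 6/8
  7 → 8: 6/19
  8 → 9: 6/11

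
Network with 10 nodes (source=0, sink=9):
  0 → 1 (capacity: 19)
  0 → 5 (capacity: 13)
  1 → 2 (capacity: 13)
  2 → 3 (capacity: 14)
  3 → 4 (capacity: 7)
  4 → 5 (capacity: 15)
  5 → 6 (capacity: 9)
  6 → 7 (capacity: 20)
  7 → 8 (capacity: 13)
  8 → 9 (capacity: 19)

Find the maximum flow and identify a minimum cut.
Max flow = 9, Min cut edges: (5,6)

Maximum flow: 9
Minimum cut: (5,6)
Partition: S = [0, 1, 2, 3, 4, 5], T = [6, 7, 8, 9]

Max-flow min-cut theorem verified: both equal 9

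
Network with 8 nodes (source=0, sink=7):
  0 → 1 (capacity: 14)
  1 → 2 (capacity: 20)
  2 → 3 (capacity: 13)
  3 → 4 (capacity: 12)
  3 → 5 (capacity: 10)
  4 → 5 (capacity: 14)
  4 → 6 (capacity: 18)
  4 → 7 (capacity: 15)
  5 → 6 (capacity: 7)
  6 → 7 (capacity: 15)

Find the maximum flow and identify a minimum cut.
Max flow = 13, Min cut edges: (2,3)

Maximum flow: 13
Minimum cut: (2,3)
Partition: S = [0, 1, 2], T = [3, 4, 5, 6, 7]

Max-flow min-cut theorem verified: both equal 13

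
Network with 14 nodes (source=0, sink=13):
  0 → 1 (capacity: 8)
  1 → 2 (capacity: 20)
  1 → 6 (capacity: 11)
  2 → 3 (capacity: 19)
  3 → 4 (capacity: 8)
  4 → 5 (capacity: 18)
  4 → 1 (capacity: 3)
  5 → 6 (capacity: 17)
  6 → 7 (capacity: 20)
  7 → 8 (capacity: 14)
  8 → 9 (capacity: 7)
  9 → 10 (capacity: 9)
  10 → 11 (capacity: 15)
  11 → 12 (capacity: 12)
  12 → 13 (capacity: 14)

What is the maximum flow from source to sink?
Maximum flow = 7

Max flow: 7

Flow assignment:
  0 → 1: 7/8
  1 → 6: 7/11
  6 → 7: 7/20
  7 → 8: 7/14
  8 → 9: 7/7
  9 → 10: 7/9
  10 → 11: 7/15
  11 → 12: 7/12
  12 → 13: 7/14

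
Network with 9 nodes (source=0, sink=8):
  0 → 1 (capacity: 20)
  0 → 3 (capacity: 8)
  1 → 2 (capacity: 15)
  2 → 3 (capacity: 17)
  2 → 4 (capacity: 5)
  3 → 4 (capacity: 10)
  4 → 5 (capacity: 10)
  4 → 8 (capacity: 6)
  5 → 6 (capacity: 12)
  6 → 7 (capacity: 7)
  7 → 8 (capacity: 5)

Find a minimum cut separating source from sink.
Min cut value = 11, edges: (4,8), (7,8)

Min cut value: 11
Partition: S = [0, 1, 2, 3, 4, 5, 6, 7], T = [8]
Cut edges: (4,8), (7,8)

By max-flow min-cut theorem, max flow = min cut = 11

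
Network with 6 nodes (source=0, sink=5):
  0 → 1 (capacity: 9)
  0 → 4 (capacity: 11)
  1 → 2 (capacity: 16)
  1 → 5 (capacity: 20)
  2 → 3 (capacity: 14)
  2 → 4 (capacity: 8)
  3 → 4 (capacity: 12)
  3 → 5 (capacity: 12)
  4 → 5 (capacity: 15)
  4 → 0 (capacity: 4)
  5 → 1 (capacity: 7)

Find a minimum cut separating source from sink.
Min cut value = 20, edges: (0,1), (0,4)

Min cut value: 20
Partition: S = [0], T = [1, 2, 3, 4, 5]
Cut edges: (0,1), (0,4)

By max-flow min-cut theorem, max flow = min cut = 20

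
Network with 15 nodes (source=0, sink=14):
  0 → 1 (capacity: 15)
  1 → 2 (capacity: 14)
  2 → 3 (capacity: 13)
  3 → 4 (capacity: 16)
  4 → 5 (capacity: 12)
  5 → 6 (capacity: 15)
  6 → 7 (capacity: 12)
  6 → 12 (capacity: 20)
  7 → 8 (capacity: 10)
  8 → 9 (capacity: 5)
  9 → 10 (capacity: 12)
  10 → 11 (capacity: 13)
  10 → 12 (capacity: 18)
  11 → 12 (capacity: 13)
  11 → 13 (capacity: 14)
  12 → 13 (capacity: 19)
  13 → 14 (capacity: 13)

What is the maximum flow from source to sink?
Maximum flow = 12

Max flow: 12

Flow assignment:
  0 → 1: 12/15
  1 → 2: 12/14
  2 → 3: 12/13
  3 → 4: 12/16
  4 → 5: 12/12
  5 → 6: 12/15
  6 → 12: 12/20
  12 → 13: 12/19
  13 → 14: 12/13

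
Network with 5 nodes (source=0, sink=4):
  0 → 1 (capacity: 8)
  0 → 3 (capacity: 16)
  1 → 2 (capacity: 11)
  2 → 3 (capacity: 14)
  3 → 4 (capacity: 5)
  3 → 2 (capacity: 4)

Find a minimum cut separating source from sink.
Min cut value = 5, edges: (3,4)

Min cut value: 5
Partition: S = [0, 1, 2, 3], T = [4]
Cut edges: (3,4)

By max-flow min-cut theorem, max flow = min cut = 5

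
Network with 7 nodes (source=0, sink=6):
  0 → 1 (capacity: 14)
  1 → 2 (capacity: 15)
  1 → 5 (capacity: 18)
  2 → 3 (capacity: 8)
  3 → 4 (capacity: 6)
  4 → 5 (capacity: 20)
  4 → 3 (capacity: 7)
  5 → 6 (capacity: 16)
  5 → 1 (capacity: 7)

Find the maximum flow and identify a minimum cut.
Max flow = 14, Min cut edges: (0,1)

Maximum flow: 14
Minimum cut: (0,1)
Partition: S = [0], T = [1, 2, 3, 4, 5, 6]

Max-flow min-cut theorem verified: both equal 14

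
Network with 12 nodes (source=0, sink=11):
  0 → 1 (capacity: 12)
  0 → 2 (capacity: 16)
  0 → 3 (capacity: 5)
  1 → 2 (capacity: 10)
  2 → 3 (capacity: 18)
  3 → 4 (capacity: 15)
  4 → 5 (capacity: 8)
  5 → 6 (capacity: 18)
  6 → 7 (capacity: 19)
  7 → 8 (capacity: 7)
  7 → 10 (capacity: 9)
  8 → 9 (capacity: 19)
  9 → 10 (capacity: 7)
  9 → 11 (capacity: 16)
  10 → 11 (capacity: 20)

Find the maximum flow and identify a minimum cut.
Max flow = 8, Min cut edges: (4,5)

Maximum flow: 8
Minimum cut: (4,5)
Partition: S = [0, 1, 2, 3, 4], T = [5, 6, 7, 8, 9, 10, 11]

Max-flow min-cut theorem verified: both equal 8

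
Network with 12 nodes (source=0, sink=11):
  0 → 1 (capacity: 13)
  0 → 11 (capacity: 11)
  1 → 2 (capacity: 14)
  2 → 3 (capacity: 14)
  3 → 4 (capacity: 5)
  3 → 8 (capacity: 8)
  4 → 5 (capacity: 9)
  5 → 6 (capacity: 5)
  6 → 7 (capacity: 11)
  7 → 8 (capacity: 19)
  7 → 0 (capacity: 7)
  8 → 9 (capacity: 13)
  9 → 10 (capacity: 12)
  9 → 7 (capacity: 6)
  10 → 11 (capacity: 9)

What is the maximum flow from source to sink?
Maximum flow = 20

Max flow: 20

Flow assignment:
  0 → 1: 13/13
  0 → 11: 11/11
  1 → 2: 13/14
  2 → 3: 13/14
  3 → 4: 5/5
  3 → 8: 8/8
  4 → 5: 5/9
  5 → 6: 5/5
  6 → 7: 5/11
  7 → 8: 4/19
  7 → 0: 4/7
  8 → 9: 12/13
  9 → 10: 9/12
  9 → 7: 3/6
  10 → 11: 9/9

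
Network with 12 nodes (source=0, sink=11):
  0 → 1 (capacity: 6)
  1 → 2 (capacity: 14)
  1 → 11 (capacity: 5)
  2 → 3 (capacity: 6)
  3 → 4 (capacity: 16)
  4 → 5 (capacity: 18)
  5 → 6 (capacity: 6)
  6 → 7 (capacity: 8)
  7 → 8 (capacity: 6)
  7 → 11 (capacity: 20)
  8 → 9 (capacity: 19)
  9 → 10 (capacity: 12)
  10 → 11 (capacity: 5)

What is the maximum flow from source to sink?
Maximum flow = 6

Max flow: 6

Flow assignment:
  0 → 1: 6/6
  1 → 2: 1/14
  1 → 11: 5/5
  2 → 3: 1/6
  3 → 4: 1/16
  4 → 5: 1/18
  5 → 6: 1/6
  6 → 7: 1/8
  7 → 11: 1/20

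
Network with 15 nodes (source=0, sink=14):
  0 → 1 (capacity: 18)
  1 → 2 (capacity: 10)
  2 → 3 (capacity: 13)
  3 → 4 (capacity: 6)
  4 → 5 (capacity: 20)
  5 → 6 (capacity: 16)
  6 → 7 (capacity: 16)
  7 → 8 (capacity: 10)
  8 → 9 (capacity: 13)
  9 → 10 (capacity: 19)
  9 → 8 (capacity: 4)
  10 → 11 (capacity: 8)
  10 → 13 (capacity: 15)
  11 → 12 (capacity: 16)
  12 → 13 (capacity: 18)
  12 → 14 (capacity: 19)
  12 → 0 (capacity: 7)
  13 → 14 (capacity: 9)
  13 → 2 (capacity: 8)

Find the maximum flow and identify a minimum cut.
Max flow = 6, Min cut edges: (3,4)

Maximum flow: 6
Minimum cut: (3,4)
Partition: S = [0, 1, 2, 3], T = [4, 5, 6, 7, 8, 9, 10, 11, 12, 13, 14]

Max-flow min-cut theorem verified: both equal 6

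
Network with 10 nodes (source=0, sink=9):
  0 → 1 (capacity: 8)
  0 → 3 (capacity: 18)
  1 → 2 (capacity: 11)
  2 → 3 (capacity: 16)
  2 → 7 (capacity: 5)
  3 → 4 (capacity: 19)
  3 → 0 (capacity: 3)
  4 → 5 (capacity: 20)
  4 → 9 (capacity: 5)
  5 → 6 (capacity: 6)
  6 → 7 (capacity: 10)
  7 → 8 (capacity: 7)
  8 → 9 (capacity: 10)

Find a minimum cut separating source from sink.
Min cut value = 12, edges: (4,9), (7,8)

Min cut value: 12
Partition: S = [0, 1, 2, 3, 4, 5, 6, 7], T = [8, 9]
Cut edges: (4,9), (7,8)

By max-flow min-cut theorem, max flow = min cut = 12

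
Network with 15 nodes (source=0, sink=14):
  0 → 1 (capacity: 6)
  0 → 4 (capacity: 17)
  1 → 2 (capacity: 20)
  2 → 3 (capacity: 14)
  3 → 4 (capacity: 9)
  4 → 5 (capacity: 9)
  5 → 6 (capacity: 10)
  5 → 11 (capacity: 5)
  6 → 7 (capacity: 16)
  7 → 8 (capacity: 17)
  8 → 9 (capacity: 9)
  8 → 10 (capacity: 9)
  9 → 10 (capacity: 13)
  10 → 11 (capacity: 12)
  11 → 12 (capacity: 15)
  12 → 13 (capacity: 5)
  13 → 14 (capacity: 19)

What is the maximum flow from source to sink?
Maximum flow = 5

Max flow: 5

Flow assignment:
  0 → 4: 5/17
  4 → 5: 5/9
  5 → 6: 4/10
  5 → 11: 1/5
  6 → 7: 4/16
  7 → 8: 4/17
  8 → 10: 4/9
  10 → 11: 4/12
  11 → 12: 5/15
  12 → 13: 5/5
  13 → 14: 5/19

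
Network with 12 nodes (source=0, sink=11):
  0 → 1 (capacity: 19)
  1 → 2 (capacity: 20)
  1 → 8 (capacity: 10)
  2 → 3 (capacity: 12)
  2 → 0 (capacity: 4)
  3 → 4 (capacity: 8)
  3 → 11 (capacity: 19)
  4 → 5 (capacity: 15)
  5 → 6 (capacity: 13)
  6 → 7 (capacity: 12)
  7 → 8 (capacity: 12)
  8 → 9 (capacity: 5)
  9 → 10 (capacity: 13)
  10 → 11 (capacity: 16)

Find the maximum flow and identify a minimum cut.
Max flow = 17, Min cut edges: (2,3), (8,9)

Maximum flow: 17
Minimum cut: (2,3), (8,9)
Partition: S = [0, 1, 2, 4, 5, 6, 7, 8], T = [3, 9, 10, 11]

Max-flow min-cut theorem verified: both equal 17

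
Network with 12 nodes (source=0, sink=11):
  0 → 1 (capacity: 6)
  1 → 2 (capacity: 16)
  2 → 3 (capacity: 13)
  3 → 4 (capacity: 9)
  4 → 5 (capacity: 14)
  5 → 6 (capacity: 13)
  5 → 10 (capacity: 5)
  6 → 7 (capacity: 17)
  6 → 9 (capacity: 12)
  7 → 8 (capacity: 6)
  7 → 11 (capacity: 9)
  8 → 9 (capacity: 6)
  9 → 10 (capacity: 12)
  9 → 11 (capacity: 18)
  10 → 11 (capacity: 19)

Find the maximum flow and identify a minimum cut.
Max flow = 6, Min cut edges: (0,1)

Maximum flow: 6
Minimum cut: (0,1)
Partition: S = [0], T = [1, 2, 3, 4, 5, 6, 7, 8, 9, 10, 11]

Max-flow min-cut theorem verified: both equal 6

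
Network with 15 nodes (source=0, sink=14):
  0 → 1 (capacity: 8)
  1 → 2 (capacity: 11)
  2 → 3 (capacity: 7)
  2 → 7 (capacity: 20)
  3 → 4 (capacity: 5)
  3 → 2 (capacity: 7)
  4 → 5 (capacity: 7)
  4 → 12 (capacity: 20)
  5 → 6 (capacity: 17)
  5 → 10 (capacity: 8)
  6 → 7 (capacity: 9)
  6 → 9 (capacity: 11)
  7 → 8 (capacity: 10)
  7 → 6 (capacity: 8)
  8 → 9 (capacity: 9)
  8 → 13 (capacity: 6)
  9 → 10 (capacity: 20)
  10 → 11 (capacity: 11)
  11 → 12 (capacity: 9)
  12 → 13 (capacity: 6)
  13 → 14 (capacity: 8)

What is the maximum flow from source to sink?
Maximum flow = 8

Max flow: 8

Flow assignment:
  0 → 1: 8/8
  1 → 2: 8/11
  2 → 3: 2/7
  2 → 7: 6/20
  3 → 4: 2/5
  4 → 12: 2/20
  7 → 8: 6/10
  8 → 13: 6/6
  12 → 13: 2/6
  13 → 14: 8/8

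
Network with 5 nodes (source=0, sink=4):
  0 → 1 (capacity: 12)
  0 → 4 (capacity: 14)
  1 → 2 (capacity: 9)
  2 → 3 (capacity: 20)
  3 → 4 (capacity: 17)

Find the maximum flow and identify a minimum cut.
Max flow = 23, Min cut edges: (0,4), (1,2)

Maximum flow: 23
Minimum cut: (0,4), (1,2)
Partition: S = [0, 1], T = [2, 3, 4]

Max-flow min-cut theorem verified: both equal 23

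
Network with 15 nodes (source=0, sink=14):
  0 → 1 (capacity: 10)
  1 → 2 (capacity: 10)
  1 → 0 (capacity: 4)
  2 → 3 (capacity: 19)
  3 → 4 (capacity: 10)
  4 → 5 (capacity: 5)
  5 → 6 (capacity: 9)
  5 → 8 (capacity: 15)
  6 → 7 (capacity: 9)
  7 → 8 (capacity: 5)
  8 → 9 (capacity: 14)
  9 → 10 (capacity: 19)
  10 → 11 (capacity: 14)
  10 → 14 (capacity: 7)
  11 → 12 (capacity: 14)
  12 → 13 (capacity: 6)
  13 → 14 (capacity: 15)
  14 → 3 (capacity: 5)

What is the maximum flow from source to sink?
Maximum flow = 5

Max flow: 5

Flow assignment:
  0 → 1: 5/10
  1 → 2: 5/10
  2 → 3: 5/19
  3 → 4: 5/10
  4 → 5: 5/5
  5 → 8: 5/15
  8 → 9: 5/14
  9 → 10: 5/19
  10 → 14: 5/7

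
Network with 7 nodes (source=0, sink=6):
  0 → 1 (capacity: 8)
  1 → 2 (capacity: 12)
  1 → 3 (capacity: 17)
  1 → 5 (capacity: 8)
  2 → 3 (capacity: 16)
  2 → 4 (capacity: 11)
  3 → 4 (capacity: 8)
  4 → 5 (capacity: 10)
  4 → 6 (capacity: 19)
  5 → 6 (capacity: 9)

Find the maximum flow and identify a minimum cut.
Max flow = 8, Min cut edges: (0,1)

Maximum flow: 8
Minimum cut: (0,1)
Partition: S = [0], T = [1, 2, 3, 4, 5, 6]

Max-flow min-cut theorem verified: both equal 8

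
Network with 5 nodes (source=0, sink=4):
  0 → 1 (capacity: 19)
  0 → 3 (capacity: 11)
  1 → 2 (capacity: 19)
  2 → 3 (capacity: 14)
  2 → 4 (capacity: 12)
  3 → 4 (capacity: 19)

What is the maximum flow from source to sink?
Maximum flow = 30

Max flow: 30

Flow assignment:
  0 → 1: 19/19
  0 → 3: 11/11
  1 → 2: 19/19
  2 → 3: 7/14
  2 → 4: 12/12
  3 → 4: 18/19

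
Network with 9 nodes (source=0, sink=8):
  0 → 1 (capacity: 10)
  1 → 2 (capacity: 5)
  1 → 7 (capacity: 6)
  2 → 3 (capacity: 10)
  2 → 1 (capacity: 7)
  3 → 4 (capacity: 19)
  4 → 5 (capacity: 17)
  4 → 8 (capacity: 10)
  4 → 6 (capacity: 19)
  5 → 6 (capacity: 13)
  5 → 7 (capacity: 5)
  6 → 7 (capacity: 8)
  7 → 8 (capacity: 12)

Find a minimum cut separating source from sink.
Min cut value = 10, edges: (0,1)

Min cut value: 10
Partition: S = [0], T = [1, 2, 3, 4, 5, 6, 7, 8]
Cut edges: (0,1)

By max-flow min-cut theorem, max flow = min cut = 10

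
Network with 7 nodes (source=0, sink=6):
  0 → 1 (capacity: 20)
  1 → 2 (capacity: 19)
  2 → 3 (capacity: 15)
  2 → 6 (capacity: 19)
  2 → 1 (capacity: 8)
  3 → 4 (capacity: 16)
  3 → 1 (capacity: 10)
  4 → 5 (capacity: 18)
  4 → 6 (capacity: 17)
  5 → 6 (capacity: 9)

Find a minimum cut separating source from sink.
Min cut value = 19, edges: (1,2)

Min cut value: 19
Partition: S = [0, 1], T = [2, 3, 4, 5, 6]
Cut edges: (1,2)

By max-flow min-cut theorem, max flow = min cut = 19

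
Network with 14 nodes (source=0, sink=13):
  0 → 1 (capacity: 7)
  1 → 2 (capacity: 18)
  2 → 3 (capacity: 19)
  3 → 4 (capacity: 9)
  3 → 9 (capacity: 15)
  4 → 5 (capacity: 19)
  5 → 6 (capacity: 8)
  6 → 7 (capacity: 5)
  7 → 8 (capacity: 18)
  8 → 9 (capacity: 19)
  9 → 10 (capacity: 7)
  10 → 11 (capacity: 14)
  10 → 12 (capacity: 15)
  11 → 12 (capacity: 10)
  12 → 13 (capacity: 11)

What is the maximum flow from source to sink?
Maximum flow = 7

Max flow: 7

Flow assignment:
  0 → 1: 7/7
  1 → 2: 7/18
  2 → 3: 7/19
  3 → 9: 7/15
  9 → 10: 7/7
  10 → 12: 7/15
  12 → 13: 7/11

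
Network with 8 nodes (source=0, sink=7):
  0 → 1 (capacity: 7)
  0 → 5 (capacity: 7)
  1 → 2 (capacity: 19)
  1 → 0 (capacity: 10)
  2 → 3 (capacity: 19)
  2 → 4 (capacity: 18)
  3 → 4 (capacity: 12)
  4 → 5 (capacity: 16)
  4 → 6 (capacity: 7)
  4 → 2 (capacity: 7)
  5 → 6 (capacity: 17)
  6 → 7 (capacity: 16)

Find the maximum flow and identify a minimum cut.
Max flow = 14, Min cut edges: (0,1), (0,5)

Maximum flow: 14
Minimum cut: (0,1), (0,5)
Partition: S = [0], T = [1, 2, 3, 4, 5, 6, 7]

Max-flow min-cut theorem verified: both equal 14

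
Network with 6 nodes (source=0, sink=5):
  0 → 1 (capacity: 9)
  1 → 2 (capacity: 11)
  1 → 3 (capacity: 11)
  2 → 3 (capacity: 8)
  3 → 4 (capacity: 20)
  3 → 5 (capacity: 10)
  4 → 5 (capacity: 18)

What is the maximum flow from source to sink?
Maximum flow = 9

Max flow: 9

Flow assignment:
  0 → 1: 9/9
  1 → 3: 9/11
  3 → 5: 9/10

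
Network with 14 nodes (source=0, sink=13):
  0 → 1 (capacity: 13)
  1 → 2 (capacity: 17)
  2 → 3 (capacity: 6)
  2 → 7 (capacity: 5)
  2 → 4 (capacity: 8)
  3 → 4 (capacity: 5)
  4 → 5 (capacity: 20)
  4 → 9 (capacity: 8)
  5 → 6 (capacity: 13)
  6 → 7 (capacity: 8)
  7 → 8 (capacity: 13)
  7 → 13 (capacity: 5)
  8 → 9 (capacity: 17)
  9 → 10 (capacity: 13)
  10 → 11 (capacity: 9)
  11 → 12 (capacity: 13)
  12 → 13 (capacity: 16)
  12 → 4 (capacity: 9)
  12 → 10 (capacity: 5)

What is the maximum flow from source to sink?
Maximum flow = 13

Max flow: 13

Flow assignment:
  0 → 1: 13/13
  1 → 2: 13/17
  2 → 7: 5/5
  2 → 4: 8/8
  4 → 9: 8/8
  7 → 13: 5/5
  9 → 10: 8/13
  10 → 11: 8/9
  11 → 12: 8/13
  12 → 13: 8/16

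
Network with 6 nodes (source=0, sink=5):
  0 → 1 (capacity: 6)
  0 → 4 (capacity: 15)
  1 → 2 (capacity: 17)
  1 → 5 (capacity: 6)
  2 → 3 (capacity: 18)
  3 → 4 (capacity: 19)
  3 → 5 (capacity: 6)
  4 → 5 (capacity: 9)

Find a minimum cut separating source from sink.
Min cut value = 15, edges: (0,1), (4,5)

Min cut value: 15
Partition: S = [0, 4], T = [1, 2, 3, 5]
Cut edges: (0,1), (4,5)

By max-flow min-cut theorem, max flow = min cut = 15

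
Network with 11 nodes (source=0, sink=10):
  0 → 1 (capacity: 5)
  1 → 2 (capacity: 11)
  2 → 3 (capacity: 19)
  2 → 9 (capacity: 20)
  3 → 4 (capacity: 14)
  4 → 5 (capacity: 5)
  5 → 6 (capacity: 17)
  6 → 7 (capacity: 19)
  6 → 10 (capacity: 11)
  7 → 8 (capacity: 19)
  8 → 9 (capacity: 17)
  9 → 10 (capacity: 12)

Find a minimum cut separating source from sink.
Min cut value = 5, edges: (0,1)

Min cut value: 5
Partition: S = [0], T = [1, 2, 3, 4, 5, 6, 7, 8, 9, 10]
Cut edges: (0,1)

By max-flow min-cut theorem, max flow = min cut = 5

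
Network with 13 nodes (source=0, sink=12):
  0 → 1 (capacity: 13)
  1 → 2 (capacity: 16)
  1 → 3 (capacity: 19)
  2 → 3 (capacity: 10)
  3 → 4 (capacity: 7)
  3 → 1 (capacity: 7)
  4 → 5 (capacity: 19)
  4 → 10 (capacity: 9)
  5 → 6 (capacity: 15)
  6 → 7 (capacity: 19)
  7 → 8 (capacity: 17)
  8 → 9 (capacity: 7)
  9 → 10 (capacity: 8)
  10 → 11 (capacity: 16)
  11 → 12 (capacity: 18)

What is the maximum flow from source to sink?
Maximum flow = 7

Max flow: 7

Flow assignment:
  0 → 1: 7/13
  1 → 3: 7/19
  3 → 4: 7/7
  4 → 10: 7/9
  10 → 11: 7/16
  11 → 12: 7/18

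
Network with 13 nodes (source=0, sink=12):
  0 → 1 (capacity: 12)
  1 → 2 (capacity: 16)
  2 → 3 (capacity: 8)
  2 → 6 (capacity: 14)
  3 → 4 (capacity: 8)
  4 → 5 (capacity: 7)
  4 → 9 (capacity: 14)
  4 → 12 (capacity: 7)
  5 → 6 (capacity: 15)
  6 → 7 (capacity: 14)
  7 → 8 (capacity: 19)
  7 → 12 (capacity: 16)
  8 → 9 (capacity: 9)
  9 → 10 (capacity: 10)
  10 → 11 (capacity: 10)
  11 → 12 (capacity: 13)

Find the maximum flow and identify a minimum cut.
Max flow = 12, Min cut edges: (0,1)

Maximum flow: 12
Minimum cut: (0,1)
Partition: S = [0], T = [1, 2, 3, 4, 5, 6, 7, 8, 9, 10, 11, 12]

Max-flow min-cut theorem verified: both equal 12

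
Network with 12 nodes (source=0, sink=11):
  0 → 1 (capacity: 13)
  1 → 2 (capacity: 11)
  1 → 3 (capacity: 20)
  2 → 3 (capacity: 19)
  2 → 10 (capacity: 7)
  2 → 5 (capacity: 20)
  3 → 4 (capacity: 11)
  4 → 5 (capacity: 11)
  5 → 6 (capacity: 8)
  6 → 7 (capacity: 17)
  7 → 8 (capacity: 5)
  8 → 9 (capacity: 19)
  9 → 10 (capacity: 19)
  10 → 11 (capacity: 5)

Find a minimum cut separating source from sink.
Min cut value = 5, edges: (10,11)

Min cut value: 5
Partition: S = [0, 1, 2, 3, 4, 5, 6, 7, 8, 9, 10], T = [11]
Cut edges: (10,11)

By max-flow min-cut theorem, max flow = min cut = 5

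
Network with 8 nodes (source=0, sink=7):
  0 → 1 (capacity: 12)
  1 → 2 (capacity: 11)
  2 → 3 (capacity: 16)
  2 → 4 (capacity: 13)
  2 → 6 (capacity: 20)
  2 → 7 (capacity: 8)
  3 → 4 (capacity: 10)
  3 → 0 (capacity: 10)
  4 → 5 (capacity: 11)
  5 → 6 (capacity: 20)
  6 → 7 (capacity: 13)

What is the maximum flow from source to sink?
Maximum flow = 11

Max flow: 11

Flow assignment:
  0 → 1: 11/12
  1 → 2: 11/11
  2 → 6: 3/20
  2 → 7: 8/8
  6 → 7: 3/13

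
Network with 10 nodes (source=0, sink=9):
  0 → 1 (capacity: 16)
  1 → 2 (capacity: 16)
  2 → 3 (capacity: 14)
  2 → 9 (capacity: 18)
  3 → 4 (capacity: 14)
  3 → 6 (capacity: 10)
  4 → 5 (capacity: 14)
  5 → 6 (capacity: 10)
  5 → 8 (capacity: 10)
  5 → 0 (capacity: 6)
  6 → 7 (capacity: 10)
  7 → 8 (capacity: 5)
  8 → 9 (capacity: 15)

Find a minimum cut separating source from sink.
Min cut value = 16, edges: (1,2)

Min cut value: 16
Partition: S = [0, 1], T = [2, 3, 4, 5, 6, 7, 8, 9]
Cut edges: (1,2)

By max-flow min-cut theorem, max flow = min cut = 16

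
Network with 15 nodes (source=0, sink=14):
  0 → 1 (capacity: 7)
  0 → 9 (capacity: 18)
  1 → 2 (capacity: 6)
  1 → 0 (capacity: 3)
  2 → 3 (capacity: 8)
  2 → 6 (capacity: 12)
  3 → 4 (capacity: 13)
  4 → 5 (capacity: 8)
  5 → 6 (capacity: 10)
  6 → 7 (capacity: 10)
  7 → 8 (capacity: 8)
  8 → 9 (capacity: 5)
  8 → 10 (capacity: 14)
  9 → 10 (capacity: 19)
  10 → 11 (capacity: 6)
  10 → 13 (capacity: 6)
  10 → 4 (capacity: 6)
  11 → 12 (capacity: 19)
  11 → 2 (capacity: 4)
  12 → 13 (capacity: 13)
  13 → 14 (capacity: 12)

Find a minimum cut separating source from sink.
Min cut value = 12, edges: (13,14)

Min cut value: 12
Partition: S = [0, 1, 2, 3, 4, 5, 6, 7, 8, 9, 10, 11, 12, 13], T = [14]
Cut edges: (13,14)

By max-flow min-cut theorem, max flow = min cut = 12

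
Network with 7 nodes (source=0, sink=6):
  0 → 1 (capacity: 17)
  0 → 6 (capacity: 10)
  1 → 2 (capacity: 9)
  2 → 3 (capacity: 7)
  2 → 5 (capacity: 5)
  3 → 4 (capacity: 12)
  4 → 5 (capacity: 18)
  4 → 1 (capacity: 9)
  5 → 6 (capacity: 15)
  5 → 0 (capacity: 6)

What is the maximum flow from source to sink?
Maximum flow = 19

Max flow: 19

Flow assignment:
  0 → 1: 9/17
  0 → 6: 10/10
  1 → 2: 9/9
  2 → 3: 4/7
  2 → 5: 5/5
  3 → 4: 4/12
  4 → 5: 4/18
  5 → 6: 9/15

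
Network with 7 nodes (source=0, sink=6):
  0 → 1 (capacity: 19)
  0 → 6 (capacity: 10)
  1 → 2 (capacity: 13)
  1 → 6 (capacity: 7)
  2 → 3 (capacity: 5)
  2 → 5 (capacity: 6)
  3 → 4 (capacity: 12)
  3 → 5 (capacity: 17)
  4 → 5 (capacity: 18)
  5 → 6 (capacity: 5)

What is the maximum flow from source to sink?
Maximum flow = 22

Max flow: 22

Flow assignment:
  0 → 1: 12/19
  0 → 6: 10/10
  1 → 2: 5/13
  1 → 6: 7/7
  2 → 5: 5/6
  5 → 6: 5/5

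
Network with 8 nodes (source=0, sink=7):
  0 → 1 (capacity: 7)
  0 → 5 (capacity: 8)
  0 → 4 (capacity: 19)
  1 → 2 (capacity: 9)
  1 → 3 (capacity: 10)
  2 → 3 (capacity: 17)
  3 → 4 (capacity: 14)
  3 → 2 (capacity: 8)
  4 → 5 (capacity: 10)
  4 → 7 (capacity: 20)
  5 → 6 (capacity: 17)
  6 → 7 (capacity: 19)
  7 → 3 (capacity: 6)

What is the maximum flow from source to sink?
Maximum flow = 34

Max flow: 34

Flow assignment:
  0 → 1: 7/7
  0 → 5: 8/8
  0 → 4: 19/19
  1 → 3: 7/10
  3 → 4: 7/14
  4 → 5: 6/10
  4 → 7: 20/20
  5 → 6: 14/17
  6 → 7: 14/19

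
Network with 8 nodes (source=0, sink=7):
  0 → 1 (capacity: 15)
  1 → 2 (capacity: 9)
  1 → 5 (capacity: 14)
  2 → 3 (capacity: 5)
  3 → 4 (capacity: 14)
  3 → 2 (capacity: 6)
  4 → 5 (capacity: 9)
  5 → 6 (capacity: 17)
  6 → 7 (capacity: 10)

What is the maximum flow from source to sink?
Maximum flow = 10

Max flow: 10

Flow assignment:
  0 → 1: 10/15
  1 → 2: 1/9
  1 → 5: 9/14
  2 → 3: 1/5
  3 → 4: 1/14
  4 → 5: 1/9
  5 → 6: 10/17
  6 → 7: 10/10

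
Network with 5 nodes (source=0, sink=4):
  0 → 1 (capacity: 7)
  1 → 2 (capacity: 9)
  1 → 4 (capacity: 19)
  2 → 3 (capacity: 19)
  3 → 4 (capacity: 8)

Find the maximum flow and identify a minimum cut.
Max flow = 7, Min cut edges: (0,1)

Maximum flow: 7
Minimum cut: (0,1)
Partition: S = [0], T = [1, 2, 3, 4]

Max-flow min-cut theorem verified: both equal 7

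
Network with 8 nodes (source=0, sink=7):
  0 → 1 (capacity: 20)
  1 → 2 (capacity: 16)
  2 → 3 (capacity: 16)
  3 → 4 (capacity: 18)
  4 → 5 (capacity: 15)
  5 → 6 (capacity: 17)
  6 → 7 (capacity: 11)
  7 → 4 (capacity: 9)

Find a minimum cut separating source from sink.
Min cut value = 11, edges: (6,7)

Min cut value: 11
Partition: S = [0, 1, 2, 3, 4, 5, 6], T = [7]
Cut edges: (6,7)

By max-flow min-cut theorem, max flow = min cut = 11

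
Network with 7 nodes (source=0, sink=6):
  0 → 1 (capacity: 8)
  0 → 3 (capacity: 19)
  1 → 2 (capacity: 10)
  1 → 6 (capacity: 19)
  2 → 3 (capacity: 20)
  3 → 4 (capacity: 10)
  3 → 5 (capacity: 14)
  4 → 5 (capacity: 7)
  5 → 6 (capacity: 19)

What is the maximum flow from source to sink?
Maximum flow = 27

Max flow: 27

Flow assignment:
  0 → 1: 8/8
  0 → 3: 19/19
  1 → 6: 8/19
  3 → 4: 5/10
  3 → 5: 14/14
  4 → 5: 5/7
  5 → 6: 19/19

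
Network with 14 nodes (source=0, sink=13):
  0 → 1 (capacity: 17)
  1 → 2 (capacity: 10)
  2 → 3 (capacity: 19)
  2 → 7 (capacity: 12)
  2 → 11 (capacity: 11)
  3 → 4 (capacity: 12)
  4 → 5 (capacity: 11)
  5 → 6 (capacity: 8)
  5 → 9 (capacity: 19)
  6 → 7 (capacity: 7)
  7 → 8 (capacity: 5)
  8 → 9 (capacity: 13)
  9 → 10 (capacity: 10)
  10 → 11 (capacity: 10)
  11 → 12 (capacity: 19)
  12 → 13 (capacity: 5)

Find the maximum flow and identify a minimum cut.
Max flow = 5, Min cut edges: (12,13)

Maximum flow: 5
Minimum cut: (12,13)
Partition: S = [0, 1, 2, 3, 4, 5, 6, 7, 8, 9, 10, 11, 12], T = [13]

Max-flow min-cut theorem verified: both equal 5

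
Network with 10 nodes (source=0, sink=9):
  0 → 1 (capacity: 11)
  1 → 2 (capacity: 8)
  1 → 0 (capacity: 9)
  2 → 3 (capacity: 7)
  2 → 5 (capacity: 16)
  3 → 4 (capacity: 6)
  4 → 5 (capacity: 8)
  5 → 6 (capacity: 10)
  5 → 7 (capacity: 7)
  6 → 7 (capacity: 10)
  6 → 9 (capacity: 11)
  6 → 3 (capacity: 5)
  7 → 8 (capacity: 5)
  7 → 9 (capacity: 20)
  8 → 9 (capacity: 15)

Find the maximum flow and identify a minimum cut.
Max flow = 8, Min cut edges: (1,2)

Maximum flow: 8
Minimum cut: (1,2)
Partition: S = [0, 1], T = [2, 3, 4, 5, 6, 7, 8, 9]

Max-flow min-cut theorem verified: both equal 8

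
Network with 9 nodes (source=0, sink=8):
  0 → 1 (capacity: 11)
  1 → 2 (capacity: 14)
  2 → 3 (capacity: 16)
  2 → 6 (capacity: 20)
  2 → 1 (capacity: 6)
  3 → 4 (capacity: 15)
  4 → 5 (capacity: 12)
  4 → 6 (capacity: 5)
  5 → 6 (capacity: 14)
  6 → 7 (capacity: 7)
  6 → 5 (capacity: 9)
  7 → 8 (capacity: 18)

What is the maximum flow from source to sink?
Maximum flow = 7

Max flow: 7

Flow assignment:
  0 → 1: 7/11
  1 → 2: 7/14
  2 → 6: 7/20
  6 → 7: 7/7
  7 → 8: 7/18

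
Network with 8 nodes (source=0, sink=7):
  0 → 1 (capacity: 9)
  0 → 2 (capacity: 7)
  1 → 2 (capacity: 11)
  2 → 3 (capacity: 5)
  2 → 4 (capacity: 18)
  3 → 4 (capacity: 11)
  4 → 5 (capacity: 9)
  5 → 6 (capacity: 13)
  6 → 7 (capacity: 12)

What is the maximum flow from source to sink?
Maximum flow = 9

Max flow: 9

Flow assignment:
  0 → 1: 9/9
  1 → 2: 9/11
  2 → 4: 9/18
  4 → 5: 9/9
  5 → 6: 9/13
  6 → 7: 9/12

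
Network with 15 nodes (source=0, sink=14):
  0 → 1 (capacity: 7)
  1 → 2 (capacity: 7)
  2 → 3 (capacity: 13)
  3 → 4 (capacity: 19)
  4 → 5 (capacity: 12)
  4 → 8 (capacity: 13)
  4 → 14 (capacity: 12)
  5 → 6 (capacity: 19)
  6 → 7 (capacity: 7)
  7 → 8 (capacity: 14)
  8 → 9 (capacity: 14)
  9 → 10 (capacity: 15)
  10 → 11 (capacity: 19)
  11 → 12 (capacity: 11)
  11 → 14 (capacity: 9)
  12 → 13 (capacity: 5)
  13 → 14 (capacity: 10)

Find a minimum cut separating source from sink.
Min cut value = 7, edges: (1,2)

Min cut value: 7
Partition: S = [0, 1], T = [2, 3, 4, 5, 6, 7, 8, 9, 10, 11, 12, 13, 14]
Cut edges: (1,2)

By max-flow min-cut theorem, max flow = min cut = 7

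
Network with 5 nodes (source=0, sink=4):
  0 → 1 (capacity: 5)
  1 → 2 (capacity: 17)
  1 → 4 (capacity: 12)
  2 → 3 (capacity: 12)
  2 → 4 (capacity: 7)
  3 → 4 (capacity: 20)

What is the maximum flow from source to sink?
Maximum flow = 5

Max flow: 5

Flow assignment:
  0 → 1: 5/5
  1 → 4: 5/12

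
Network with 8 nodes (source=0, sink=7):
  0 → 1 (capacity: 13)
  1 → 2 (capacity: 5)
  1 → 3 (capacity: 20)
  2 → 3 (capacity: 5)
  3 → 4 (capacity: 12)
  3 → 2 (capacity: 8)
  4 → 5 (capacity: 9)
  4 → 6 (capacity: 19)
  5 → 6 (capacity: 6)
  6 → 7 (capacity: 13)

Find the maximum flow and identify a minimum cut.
Max flow = 12, Min cut edges: (3,4)

Maximum flow: 12
Minimum cut: (3,4)
Partition: S = [0, 1, 2, 3], T = [4, 5, 6, 7]

Max-flow min-cut theorem verified: both equal 12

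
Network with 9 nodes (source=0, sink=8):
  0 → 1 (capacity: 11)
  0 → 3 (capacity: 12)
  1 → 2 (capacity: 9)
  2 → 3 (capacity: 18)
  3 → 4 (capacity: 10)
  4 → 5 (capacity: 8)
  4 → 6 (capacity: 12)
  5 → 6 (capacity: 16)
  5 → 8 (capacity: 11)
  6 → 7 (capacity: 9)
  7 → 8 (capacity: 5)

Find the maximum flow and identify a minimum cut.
Max flow = 10, Min cut edges: (3,4)

Maximum flow: 10
Minimum cut: (3,4)
Partition: S = [0, 1, 2, 3], T = [4, 5, 6, 7, 8]

Max-flow min-cut theorem verified: both equal 10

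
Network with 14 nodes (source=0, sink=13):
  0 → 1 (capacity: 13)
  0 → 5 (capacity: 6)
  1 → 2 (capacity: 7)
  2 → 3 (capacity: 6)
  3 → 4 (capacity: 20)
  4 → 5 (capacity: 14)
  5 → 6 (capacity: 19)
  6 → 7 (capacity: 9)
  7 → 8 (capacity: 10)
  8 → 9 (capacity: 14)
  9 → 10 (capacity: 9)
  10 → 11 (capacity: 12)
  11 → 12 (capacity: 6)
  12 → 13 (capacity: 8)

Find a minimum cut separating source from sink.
Min cut value = 6, edges: (11,12)

Min cut value: 6
Partition: S = [0, 1, 2, 3, 4, 5, 6, 7, 8, 9, 10, 11], T = [12, 13]
Cut edges: (11,12)

By max-flow min-cut theorem, max flow = min cut = 6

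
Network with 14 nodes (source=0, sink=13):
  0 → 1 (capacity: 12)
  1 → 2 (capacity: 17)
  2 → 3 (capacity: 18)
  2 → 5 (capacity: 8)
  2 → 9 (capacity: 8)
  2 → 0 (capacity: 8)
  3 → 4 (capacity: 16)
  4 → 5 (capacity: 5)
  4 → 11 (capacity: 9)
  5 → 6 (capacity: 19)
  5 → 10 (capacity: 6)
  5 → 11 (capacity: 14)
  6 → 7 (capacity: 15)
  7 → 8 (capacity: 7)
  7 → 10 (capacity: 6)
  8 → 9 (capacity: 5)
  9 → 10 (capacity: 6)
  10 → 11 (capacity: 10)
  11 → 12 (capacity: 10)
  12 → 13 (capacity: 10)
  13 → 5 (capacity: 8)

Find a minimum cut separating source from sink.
Min cut value = 10, edges: (12,13)

Min cut value: 10
Partition: S = [0, 1, 2, 3, 4, 5, 6, 7, 8, 9, 10, 11, 12], T = [13]
Cut edges: (12,13)

By max-flow min-cut theorem, max flow = min cut = 10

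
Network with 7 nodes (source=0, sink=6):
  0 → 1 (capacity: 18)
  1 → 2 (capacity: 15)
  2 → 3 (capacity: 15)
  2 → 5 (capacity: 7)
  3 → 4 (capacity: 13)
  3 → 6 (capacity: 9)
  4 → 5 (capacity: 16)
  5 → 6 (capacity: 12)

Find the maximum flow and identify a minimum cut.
Max flow = 15, Min cut edges: (1,2)

Maximum flow: 15
Minimum cut: (1,2)
Partition: S = [0, 1], T = [2, 3, 4, 5, 6]

Max-flow min-cut theorem verified: both equal 15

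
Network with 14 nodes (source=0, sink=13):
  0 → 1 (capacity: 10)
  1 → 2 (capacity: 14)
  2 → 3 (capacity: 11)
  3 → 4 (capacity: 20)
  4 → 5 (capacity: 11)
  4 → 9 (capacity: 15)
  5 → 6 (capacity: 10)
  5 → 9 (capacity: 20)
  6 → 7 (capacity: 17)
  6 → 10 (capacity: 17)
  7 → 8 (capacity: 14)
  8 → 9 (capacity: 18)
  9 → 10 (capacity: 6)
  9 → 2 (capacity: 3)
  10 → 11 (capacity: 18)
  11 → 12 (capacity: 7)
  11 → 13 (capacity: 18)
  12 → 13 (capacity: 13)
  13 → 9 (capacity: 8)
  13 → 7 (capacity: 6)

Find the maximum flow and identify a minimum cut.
Max flow = 10, Min cut edges: (0,1)

Maximum flow: 10
Minimum cut: (0,1)
Partition: S = [0], T = [1, 2, 3, 4, 5, 6, 7, 8, 9, 10, 11, 12, 13]

Max-flow min-cut theorem verified: both equal 10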